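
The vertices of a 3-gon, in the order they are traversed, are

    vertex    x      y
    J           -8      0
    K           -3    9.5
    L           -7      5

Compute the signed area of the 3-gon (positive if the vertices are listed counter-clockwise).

7.75

Cross-terms: -76, 51.5, 40  ⇒  Σ = 15.5
Signed area = Σ/2 = 7.75 (positive ⇒ counter-clockwise traversal).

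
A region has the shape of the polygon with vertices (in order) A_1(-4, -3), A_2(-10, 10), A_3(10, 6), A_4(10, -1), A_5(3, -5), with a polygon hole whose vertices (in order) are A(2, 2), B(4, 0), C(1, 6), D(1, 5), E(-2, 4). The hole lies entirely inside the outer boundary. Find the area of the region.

179.5

Outer boundary:
Apply the shoelace (surveyor's) formula: 2A = Σ (x_i·y_{i+1} − x_{i+1}·y_i), indices taken mod 5.
Σ = (-70) + (-160) + (-70) + (-47) + (-29) = -376
Area = |Σ|/2 = 188.
Hole:
Apply Gauss's area formula: 2A = Σ (x_i·y_{i+1} − x_{i+1}·y_i), indices taken mod 5.
Cross-terms: -8, 24, -1, 14, -12  ⇒  Σ = 17
Area = |Σ|/2 = 8.5.
Net area = 188 − 8.5 = 179.5.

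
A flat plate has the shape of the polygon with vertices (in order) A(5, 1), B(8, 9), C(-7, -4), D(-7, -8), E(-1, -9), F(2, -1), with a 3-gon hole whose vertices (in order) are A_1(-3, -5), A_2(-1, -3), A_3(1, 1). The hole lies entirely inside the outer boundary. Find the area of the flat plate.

86.5

Outer boundary:
Apply the shoelace formula: 2A = Σ (x_i·y_{i+1} − x_{i+1}·y_i), indices taken mod 6.
A→B: (5)(9) − (8)(1) = 37
B→C: (8)(-4) − (-7)(9) = 31
C→D: (-7)(-8) − (-7)(-4) = 28
D→E: (-7)(-9) − (-1)(-8) = 55
E→F: (-1)(-1) − (2)(-9) = 19
F→A: (2)(1) − (5)(-1) = 7
Σ = 177
Area = |Σ|/2 = 88.5.
Hole:
Apply Gauss's area formula: 2A = Σ (x_i·y_{i+1} − x_{i+1}·y_i), indices taken mod 3.
Σ = (4) + (2) + (-2) = 4
Area = |Σ|/2 = 2.
Net area = 88.5 − 2 = 86.5.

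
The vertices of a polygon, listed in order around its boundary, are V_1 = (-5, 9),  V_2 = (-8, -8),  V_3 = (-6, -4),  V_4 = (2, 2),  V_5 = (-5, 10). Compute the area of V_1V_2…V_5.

Apply Gauss's area formula: 2A = Σ (x_i·y_{i+1} − x_{i+1}·y_i), indices taken mod 5.
V_1→V_2: (-5)(-8) − (-8)(9) = 112
V_2→V_3: (-8)(-4) − (-6)(-8) = -16
V_3→V_4: (-6)(2) − (2)(-4) = -4
V_4→V_5: (2)(10) − (-5)(2) = 30
V_5→V_1: (-5)(9) − (-5)(10) = 5
Σ = 127
Area = |Σ|/2 = 63.5.

63.5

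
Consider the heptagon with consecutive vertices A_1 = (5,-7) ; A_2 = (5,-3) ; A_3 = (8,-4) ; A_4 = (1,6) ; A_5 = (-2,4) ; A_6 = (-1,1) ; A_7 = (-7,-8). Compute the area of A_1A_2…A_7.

Σ = (20) + (4) + (52) + (16) + (2) + (15) + (89) = 198
Area = |Σ|/2 = 99.

99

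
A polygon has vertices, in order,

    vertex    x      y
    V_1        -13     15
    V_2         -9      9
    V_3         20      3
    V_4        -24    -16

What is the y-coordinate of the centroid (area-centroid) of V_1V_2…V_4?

-116/201

Apply the surveyor's formula. First the cross-terms c_i = x_i·y_{i+1} − x_{i+1}·y_i:
  18, -207, -248, -568  ⇒  2A = -1005, A = -502.5.
Then Σ (y_i + y_{i+1})·c_i = 1740, so ȳ = 1740 / (6·(-502.5)) = -116/201.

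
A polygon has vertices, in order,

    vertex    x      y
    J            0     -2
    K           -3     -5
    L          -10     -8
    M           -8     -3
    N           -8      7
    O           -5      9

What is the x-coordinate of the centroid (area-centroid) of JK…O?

-893/173

Apply the surveyor's formula. First the cross-terms c_i = x_i·y_{i+1} − x_{i+1}·y_i:
  -6, -26, -34, -80, -37, 10  ⇒  2A = -173, A = -86.5.
Then Σ (x_i + x_{i+1})·c_i = 2679, so x̄ = 2679 / (6·(-86.5)) = -893/173.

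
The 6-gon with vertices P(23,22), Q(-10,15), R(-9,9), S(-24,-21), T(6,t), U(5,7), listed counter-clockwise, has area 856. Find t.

The doubled signed area Σ (x_i y_{i+1} − x_{i+1} y_i) is linear in t.
With t=0 it equals 1132; the coefficient of t is -29 (from the two edges through T).
So -29·t + 1132 = 2·856 = 1712 ⇒ t = -20.

-20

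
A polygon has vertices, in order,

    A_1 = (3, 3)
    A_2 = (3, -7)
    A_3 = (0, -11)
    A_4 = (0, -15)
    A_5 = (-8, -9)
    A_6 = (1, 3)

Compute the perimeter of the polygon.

|A_1A_2| = √((0)² + (-10)²) = √100 = 10
|A_2A_3| = √((-3)² + (-4)²) = √25 = 5
|A_3A_4| = √((0)² + (-4)²) = √16 = 4
|A_4A_5| = √((-8)² + (6)²) = √100 = 10
|A_5A_6| = √((9)² + (12)²) = √225 = 15
|A_6A_1| = √((2)² + (0)²) = √4 = 2
Perimeter = 10 + 5 + 4 + 10 + 15 + 2 = 46.

46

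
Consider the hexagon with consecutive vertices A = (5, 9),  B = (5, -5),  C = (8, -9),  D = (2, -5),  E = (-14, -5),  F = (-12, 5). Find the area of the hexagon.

220

Apply Gauss's area formula: 2A = Σ (x_i·y_{i+1} − x_{i+1}·y_i), indices taken mod 6.
Cross-terms: -70, -5, -22, -80, -130, -133  ⇒  Σ = -440
Area = |Σ|/2 = 220.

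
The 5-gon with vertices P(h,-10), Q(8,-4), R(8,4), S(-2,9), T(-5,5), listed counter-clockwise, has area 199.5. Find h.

Write out the shoelace sum; only the two edges meeting at P involve h:
2·Area = [((-5)·(-10) − h·5) + (h·(-4) − 8·(-10))] + 179
       = -9·h + 309 = 399
⇒ h = -10.

-10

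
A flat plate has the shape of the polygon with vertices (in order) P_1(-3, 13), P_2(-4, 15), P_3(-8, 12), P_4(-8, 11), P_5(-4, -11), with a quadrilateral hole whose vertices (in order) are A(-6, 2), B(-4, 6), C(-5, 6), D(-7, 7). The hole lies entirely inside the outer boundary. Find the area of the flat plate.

Outer boundary:
P_1→P_2: (-3)(15) − (-4)(13) = 7
P_2→P_3: (-4)(12) − (-8)(15) = 72
P_3→P_4: (-8)(11) − (-8)(12) = 8
P_4→P_5: (-8)(-11) − (-4)(11) = 132
P_5→P_1: (-4)(13) − (-3)(-11) = -85
Σ = 134
Area = |Σ|/2 = 67.
Hole:
Apply the shoelace formula: 2A = Σ (x_i·y_{i+1} − x_{i+1}·y_i), indices taken mod 4.
Σ = (-28) + (6) + (7) + (28) = 13
Area = |Σ|/2 = 6.5.
Net area = 67 − 6.5 = 60.5.

60.5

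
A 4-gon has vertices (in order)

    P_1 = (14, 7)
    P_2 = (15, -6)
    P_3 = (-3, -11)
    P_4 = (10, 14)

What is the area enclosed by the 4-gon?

Cross-terms: -189, -183, 68, -126  ⇒  Σ = -430
Area = |Σ|/2 = 215.

215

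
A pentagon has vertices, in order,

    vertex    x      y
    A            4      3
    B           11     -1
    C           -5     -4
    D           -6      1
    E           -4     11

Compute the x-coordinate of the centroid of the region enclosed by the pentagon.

-30/233

Apply the shoelace formula. First the cross-terms c_i = x_i·y_{i+1} − x_{i+1}·y_i:
  -37, -49, -29, -62, -56  ⇒  2A = -233, A = -116.5.
Then Σ (x_i + x_{i+1})·c_i = 90, so x̄ = 90 / (6·(-116.5)) = -30/233.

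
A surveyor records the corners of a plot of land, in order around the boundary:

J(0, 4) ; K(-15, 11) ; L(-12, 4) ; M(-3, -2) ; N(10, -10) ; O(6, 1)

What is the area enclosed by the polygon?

Apply the shoelace (surveyor's) formula: 2A = Σ (x_i·y_{i+1} − x_{i+1}·y_i), indices taken mod 6.
Cross-terms: 60, 72, 36, 50, 70, 24  ⇒  Σ = 312
Area = |Σ|/2 = 156.

156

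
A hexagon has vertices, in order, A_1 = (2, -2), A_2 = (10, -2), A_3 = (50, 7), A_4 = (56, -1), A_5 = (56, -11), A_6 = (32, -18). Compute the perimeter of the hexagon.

128

|A_1A_2| = √((8)² + (0)²) = √64 = 8
|A_2A_3| = √((40)² + (9)²) = √1681 = 41
|A_3A_4| = √((6)² + (-8)²) = √100 = 10
|A_4A_5| = √((0)² + (-10)²) = √100 = 10
|A_5A_6| = √((-24)² + (-7)²) = √625 = 25
|A_6A_1| = √((-30)² + (16)²) = √1156 = 34
Perimeter = 8 + 41 + 10 + 10 + 25 + 34 = 128.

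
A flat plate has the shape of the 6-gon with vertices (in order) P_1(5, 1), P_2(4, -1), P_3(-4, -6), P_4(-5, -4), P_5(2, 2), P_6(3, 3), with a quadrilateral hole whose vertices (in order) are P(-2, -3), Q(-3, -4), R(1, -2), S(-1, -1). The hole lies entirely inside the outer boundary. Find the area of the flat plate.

Outer boundary:
Σ = (-9) + (-28) + (-14) + (-2) + (0) + (-12) = -65
Area = |Σ|/2 = 32.5.
Hole:
Apply Gauss's area formula: 2A = Σ (x_i·y_{i+1} − x_{i+1}·y_i), indices taken mod 4.
Cross-terms: -1, 10, -3, 1  ⇒  Σ = 7
Area = |Σ|/2 = 3.5.
Net area = 32.5 − 3.5 = 29.

29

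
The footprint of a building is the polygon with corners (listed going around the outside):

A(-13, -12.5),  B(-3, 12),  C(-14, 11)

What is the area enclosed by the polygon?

Cross-terms: -193.5, 135, 318  ⇒  Σ = 259.5
Area = |Σ|/2 = 129.75.

129.75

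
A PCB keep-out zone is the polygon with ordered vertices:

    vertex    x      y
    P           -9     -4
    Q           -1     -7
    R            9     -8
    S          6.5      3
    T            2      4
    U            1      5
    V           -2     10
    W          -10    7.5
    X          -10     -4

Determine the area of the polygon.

Apply the surveyor's formula: 2A = Σ (x_i·y_{i+1} − x_{i+1}·y_i), indices taken mod 9.
P→Q: (-9)(-7) − (-1)(-4) = 59
Q→R: (-1)(-8) − (9)(-7) = 71
R→S: (9)(3) − (6.5)(-8) = 79
S→T: (6.5)(4) − (2)(3) = 20
T→U: (2)(5) − (1)(4) = 6
U→V: (1)(10) − (-2)(5) = 20
V→W: (-2)(7.5) − (-10)(10) = 85
W→X: (-10)(-4) − (-10)(7.5) = 115
X→P: (-10)(-4) − (-9)(-4) = 4
Σ = 459
Area = |Σ|/2 = 229.5.

229.5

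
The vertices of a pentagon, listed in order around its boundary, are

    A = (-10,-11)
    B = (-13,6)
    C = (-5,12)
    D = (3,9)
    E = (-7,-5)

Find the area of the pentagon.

167.5

Apply Gauss's area formula: 2A = Σ (x_i·y_{i+1} − x_{i+1}·y_i), indices taken mod 5.
A→B: (-10)(6) − (-13)(-11) = -203
B→C: (-13)(12) − (-5)(6) = -126
C→D: (-5)(9) − (3)(12) = -81
D→E: (3)(-5) − (-7)(9) = 48
E→A: (-7)(-11) − (-10)(-5) = 27
Σ = -335
Area = |Σ|/2 = 167.5.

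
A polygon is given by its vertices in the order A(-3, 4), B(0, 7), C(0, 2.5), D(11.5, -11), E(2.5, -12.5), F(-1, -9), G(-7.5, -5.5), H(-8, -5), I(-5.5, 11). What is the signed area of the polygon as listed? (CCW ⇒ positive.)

-187

Apply the surveyor's formula: 2A = Σ (x_i·y_{i+1} − x_{i+1}·y_i), indices taken mod 9.
Σ = (-21) + (0) + (-28.75) + (-116.25) + (-35) + (-62) + (-6.5) + (-115.5) + (11) = -374
Signed area = Σ/2 = -187 (negative ⇒ clockwise traversal).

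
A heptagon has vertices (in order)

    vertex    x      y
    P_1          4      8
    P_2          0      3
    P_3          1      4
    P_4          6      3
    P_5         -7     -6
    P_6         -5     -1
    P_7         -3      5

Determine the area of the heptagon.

61

Σ = (12) + (-3) + (-21) + (-15) + (-23) + (-28) + (-44) = -122
Area = |Σ|/2 = 61.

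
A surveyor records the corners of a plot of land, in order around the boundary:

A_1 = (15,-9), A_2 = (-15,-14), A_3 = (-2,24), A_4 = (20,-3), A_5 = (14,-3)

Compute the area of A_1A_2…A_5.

A_1→A_2: (15)(-14) − (-15)(-9) = -345
A_2→A_3: (-15)(24) − (-2)(-14) = -388
A_3→A_4: (-2)(-3) − (20)(24) = -474
A_4→A_5: (20)(-3) − (14)(-3) = -18
A_5→A_1: (14)(-9) − (15)(-3) = -81
Σ = -1306
Area = |Σ|/2 = 653.

653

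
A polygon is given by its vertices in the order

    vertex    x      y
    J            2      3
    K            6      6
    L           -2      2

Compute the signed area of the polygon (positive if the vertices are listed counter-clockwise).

Apply the surveyor's formula: 2A = Σ (x_i·y_{i+1} − x_{i+1}·y_i), indices taken mod 3.
Σ = (-6) + (24) + (-10) = 8
Signed area = Σ/2 = 4 (positive ⇒ counter-clockwise traversal).

4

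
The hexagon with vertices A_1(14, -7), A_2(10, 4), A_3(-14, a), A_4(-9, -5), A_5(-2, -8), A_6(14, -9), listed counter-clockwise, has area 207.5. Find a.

-3

Write out the shoelace sum; only the two edges meeting at A_3 involve a:
2·Area = [(10·a − (-14)·4) + ((-14)·(-5) − (-9)·a)] + 346
       = 19·a + 472 = 415
⇒ a = -3.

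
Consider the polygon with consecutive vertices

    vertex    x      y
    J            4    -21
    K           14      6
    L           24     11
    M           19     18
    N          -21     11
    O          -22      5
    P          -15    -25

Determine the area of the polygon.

1157.5

J→K: (4)(6) − (14)(-21) = 318
K→L: (14)(11) − (24)(6) = 10
L→M: (24)(18) − (19)(11) = 223
M→N: (19)(11) − (-21)(18) = 587
N→O: (-21)(5) − (-22)(11) = 137
O→P: (-22)(-25) − (-15)(5) = 625
P→J: (-15)(-21) − (4)(-25) = 415
Σ = 2315
Area = |Σ|/2 = 1157.5.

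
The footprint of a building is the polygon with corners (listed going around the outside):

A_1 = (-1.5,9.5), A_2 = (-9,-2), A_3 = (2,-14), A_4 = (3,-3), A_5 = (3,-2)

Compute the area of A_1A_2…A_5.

Apply Gauss's area formula: 2A = Σ (x_i·y_{i+1} − x_{i+1}·y_i), indices taken mod 5.
A_1→A_2: (-1.5)(-2) − (-9)(9.5) = 88.5
A_2→A_3: (-9)(-14) − (2)(-2) = 130
A_3→A_4: (2)(-3) − (3)(-14) = 36
A_4→A_5: (3)(-2) − (3)(-3) = 3
A_5→A_1: (3)(9.5) − (-1.5)(-2) = 25.5
Σ = 283
Area = |Σ|/2 = 141.5.

141.5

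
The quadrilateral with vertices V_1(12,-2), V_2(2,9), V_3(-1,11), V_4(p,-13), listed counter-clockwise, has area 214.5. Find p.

-9

The doubled signed area Σ (x_i y_{i+1} − x_{i+1} y_i) is linear in p.
With p=0 it equals 312; the coefficient of p is -13 (from the two edges through V_4).
So -13·p + 312 = 2·214.5 = 429 ⇒ p = -9.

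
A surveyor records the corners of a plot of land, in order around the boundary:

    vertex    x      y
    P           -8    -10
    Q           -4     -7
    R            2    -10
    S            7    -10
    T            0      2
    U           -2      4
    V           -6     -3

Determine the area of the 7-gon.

102

Apply Gauss's area formula: 2A = Σ (x_i·y_{i+1} − x_{i+1}·y_i), indices taken mod 7.
Σ = (16) + (54) + (50) + (14) + (4) + (30) + (36) = 204
Area = |Σ|/2 = 102.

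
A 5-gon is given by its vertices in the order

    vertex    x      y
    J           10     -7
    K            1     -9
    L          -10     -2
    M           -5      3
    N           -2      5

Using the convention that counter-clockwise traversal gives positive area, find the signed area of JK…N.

-135

Apply the shoelace formula: 2A = Σ (x_i·y_{i+1} − x_{i+1}·y_i), indices taken mod 5.
J→K: (10)(-9) − (1)(-7) = -83
K→L: (1)(-2) − (-10)(-9) = -92
L→M: (-10)(3) − (-5)(-2) = -40
M→N: (-5)(5) − (-2)(3) = -19
N→J: (-2)(-7) − (10)(5) = -36
Σ = -270
Signed area = Σ/2 = -135 (negative ⇒ clockwise traversal).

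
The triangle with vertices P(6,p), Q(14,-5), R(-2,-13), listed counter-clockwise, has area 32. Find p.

Write out the shoelace sum; only the two edges meeting at P involve p:
2·Area = [((-2)·p − 6·(-13)) + (6·(-5) − 14·p)] + -192
       = -16·p + -144 = 64
⇒ p = -13.

-13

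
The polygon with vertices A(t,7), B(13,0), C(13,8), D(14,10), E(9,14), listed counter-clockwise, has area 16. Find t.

12

The doubled signed area Σ (x_i y_{i+1} − x_{i+1} y_i) is linear in t.
With t=0 it equals 200; the coefficient of t is -14 (from the two edges through A).
So -14·t + 200 = 2·16 = 32 ⇒ t = 12.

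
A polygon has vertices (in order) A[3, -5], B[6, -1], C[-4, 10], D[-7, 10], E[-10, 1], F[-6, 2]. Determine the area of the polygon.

Apply the surveyor's formula: 2A = Σ (x_i·y_{i+1} − x_{i+1}·y_i), indices taken mod 6.
Cross-terms: 27, 56, 30, 93, -14, 24  ⇒  Σ = 216
Area = |Σ|/2 = 108.

108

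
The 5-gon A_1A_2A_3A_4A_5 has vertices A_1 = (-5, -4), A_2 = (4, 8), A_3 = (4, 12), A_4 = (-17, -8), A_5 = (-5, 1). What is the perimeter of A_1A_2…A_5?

|A_1A_2| = √((9)² + (12)²) = √225 = 15
|A_2A_3| = √((0)² + (4)²) = √16 = 4
|A_3A_4| = √((-21)² + (-20)²) = √841 = 29
|A_4A_5| = √((12)² + (9)²) = √225 = 15
|A_5A_1| = √((0)² + (-5)²) = √25 = 5
Perimeter = 15 + 4 + 29 + 15 + 5 = 68.

68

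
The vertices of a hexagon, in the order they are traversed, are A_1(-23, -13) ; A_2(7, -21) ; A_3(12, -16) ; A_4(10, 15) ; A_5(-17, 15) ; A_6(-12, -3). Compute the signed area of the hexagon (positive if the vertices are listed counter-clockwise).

Apply the shoelace (surveyor's) formula: 2A = Σ (x_i·y_{i+1} − x_{i+1}·y_i), indices taken mod 6.
Σ = (574) + (140) + (340) + (405) + (231) + (87) = 1777
Signed area = Σ/2 = 888.5 (positive ⇒ counter-clockwise traversal).

888.5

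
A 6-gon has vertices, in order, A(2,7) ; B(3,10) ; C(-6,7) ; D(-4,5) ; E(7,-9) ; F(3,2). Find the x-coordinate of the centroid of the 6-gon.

90/137

Apply the shoelace (surveyor's) formula. First the cross-terms c_i = x_i·y_{i+1} − x_{i+1}·y_i:
  -1, 81, -2, 1, 41, 17  ⇒  2A = 137, A = 68.5.
Then Σ (x_i + x_{i+1})·c_i = 270, so x̄ = 270 / (6·68.5) = 90/137.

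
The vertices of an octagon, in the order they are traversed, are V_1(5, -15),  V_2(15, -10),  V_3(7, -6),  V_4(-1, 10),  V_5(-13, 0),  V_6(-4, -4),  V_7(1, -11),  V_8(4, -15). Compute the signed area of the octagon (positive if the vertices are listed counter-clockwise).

Σ = (175) + (-20) + (64) + (130) + (52) + (48) + (29) + (15) = 493
Signed area = Σ/2 = 246.5 (positive ⇒ counter-clockwise traversal).

246.5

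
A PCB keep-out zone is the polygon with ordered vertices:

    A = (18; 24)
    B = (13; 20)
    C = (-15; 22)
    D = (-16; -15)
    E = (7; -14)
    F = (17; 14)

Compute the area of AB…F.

1016

Apply the shoelace formula: 2A = Σ (x_i·y_{i+1} − x_{i+1}·y_i), indices taken mod 6.
Σ = (48) + (586) + (577) + (329) + (336) + (156) = 2032
Area = |Σ|/2 = 1016.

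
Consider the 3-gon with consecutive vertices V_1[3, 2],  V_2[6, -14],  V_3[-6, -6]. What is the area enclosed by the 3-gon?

Apply the shoelace formula: 2A = Σ (x_i·y_{i+1} − x_{i+1}·y_i), indices taken mod 3.
Σ = (-54) + (-120) + (6) = -168
Area = |Σ|/2 = 84.

84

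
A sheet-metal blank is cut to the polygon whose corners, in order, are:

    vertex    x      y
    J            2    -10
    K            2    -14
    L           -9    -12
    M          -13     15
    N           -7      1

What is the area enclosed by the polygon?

Σ = (-8) + (-150) + (-291) + (92) + (68) = -289
Area = |Σ|/2 = 144.5.

144.5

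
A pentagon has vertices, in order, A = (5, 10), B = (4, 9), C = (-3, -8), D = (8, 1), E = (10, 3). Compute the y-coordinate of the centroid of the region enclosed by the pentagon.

Apply Gauss's area formula. First the cross-terms c_i = x_i·y_{i+1} − x_{i+1}·y_i:
  5, -5, 61, 14, 85  ⇒  2A = 160, A = 80.
Then Σ (y_i + y_{i+1})·c_i = 824, so ȳ = 824 / (6·80) = 103/60.

103/60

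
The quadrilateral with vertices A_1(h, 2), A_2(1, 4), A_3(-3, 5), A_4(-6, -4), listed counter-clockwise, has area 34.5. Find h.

3

Write out the shoelace sum; only the two edges meeting at A_1 involve h:
2·Area = [((-6)·2 − h·(-4)) + (h·4 − 1·2)] + 59
       = 8·h + 45 = 69
⇒ h = 3.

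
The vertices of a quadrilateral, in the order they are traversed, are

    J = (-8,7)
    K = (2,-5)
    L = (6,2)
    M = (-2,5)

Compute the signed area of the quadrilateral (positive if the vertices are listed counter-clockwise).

J→K: (-8)(-5) − (2)(7) = 26
K→L: (2)(2) − (6)(-5) = 34
L→M: (6)(5) − (-2)(2) = 34
M→J: (-2)(7) − (-8)(5) = 26
Σ = 120
Signed area = Σ/2 = 60 (positive ⇒ counter-clockwise traversal).

60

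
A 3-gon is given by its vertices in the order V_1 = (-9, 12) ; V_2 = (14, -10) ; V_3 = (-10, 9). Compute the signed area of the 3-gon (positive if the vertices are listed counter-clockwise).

Apply the surveyor's formula: 2A = Σ (x_i·y_{i+1} − x_{i+1}·y_i), indices taken mod 3.
V_1→V_2: (-9)(-10) − (14)(12) = -78
V_2→V_3: (14)(9) − (-10)(-10) = 26
V_3→V_1: (-10)(12) − (-9)(9) = -39
Σ = -91
Signed area = Σ/2 = -45.5 (negative ⇒ clockwise traversal).

-45.5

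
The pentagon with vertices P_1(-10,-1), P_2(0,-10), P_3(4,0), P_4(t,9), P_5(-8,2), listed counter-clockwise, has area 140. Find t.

2

Write out the shoelace sum; only the two edges meeting at P_4 involve t:
2·Area = [(4·9 − t·0) + (t·2 − (-8)·9)] + 168
       = 2·t + 276 = 280
⇒ t = 2.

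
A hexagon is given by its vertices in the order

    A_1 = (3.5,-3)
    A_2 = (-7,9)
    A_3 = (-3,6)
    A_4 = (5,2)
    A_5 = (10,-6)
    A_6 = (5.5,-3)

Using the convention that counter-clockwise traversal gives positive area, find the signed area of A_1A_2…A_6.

Σ = (10.5) + (-15) + (-36) + (-50) + (3) + (-6) = -93.5
Signed area = Σ/2 = -46.75 (negative ⇒ clockwise traversal).

-46.75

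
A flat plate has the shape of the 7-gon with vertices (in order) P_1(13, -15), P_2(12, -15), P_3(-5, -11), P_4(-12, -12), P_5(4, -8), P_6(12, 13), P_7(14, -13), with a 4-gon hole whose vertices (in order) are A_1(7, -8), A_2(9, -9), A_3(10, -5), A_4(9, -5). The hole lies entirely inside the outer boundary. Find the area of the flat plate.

184.5

Outer boundary:
Apply the shoelace (surveyor's) formula: 2A = Σ (x_i·y_{i+1} − x_{i+1}·y_i), indices taken mod 7.
Σ = (-15) + (-207) + (-72) + (144) + (148) + (-338) + (-41) = -381
Area = |Σ|/2 = 190.5.
Hole:
Cross-terms: 9, 45, -5, -37  ⇒  Σ = 12
Area = |Σ|/2 = 6.
Net area = 190.5 − 6 = 184.5.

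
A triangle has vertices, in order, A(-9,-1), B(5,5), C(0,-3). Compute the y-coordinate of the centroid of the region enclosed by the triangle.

1/3

Apply the shoelace formula. First the cross-terms c_i = x_i·y_{i+1} − x_{i+1}·y_i:
  -40, -15, -27  ⇒  2A = -82, A = -41.
Then Σ (y_i + y_{i+1})·c_i = -82, so ȳ = -82 / (6·(-41)) = 1/3.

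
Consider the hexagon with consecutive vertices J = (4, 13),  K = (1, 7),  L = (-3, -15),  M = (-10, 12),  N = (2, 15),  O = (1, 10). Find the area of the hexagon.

180.5

Apply Gauss's area formula: 2A = Σ (x_i·y_{i+1} − x_{i+1}·y_i), indices taken mod 6.
J→K: (4)(7) − (1)(13) = 15
K→L: (1)(-15) − (-3)(7) = 6
L→M: (-3)(12) − (-10)(-15) = -186
M→N: (-10)(15) − (2)(12) = -174
N→O: (2)(10) − (1)(15) = 5
O→J: (1)(13) − (4)(10) = -27
Σ = -361
Area = |Σ|/2 = 180.5.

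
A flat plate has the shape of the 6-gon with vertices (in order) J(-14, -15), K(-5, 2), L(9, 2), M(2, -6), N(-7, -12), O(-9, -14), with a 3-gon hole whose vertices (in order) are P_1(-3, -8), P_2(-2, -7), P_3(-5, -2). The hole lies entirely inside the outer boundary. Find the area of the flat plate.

Outer boundary:
Apply the shoelace (surveyor's) formula: 2A = Σ (x_i·y_{i+1} − x_{i+1}·y_i), indices taken mod 6.
J→K: (-14)(2) − (-5)(-15) = -103
K→L: (-5)(2) − (9)(2) = -28
L→M: (9)(-6) − (2)(2) = -58
M→N: (2)(-12) − (-7)(-6) = -66
N→O: (-7)(-14) − (-9)(-12) = -10
O→J: (-9)(-15) − (-14)(-14) = -61
Σ = -326
Area = |Σ|/2 = 163.
Hole:
Apply the surveyor's formula: 2A = Σ (x_i·y_{i+1} − x_{i+1}·y_i), indices taken mod 3.
P_1→P_2: (-3)(-7) − (-2)(-8) = 5
P_2→P_3: (-2)(-2) − (-5)(-7) = -31
P_3→P_1: (-5)(-8) − (-3)(-2) = 34
Σ = 8
Area = |Σ|/2 = 4.
Net area = 163 − 4 = 159.

159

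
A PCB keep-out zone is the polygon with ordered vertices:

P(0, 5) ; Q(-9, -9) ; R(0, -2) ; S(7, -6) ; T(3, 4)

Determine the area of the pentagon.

Apply the surveyor's formula: 2A = Σ (x_i·y_{i+1} − x_{i+1}·y_i), indices taken mod 5.
Σ = (45) + (18) + (14) + (46) + (15) = 138
Area = |Σ|/2 = 69.

69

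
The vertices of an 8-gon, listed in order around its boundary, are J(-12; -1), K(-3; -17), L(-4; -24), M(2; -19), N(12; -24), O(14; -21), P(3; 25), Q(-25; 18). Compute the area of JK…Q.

963

Apply the shoelace formula: 2A = Σ (x_i·y_{i+1} − x_{i+1}·y_i), indices taken mod 8.
Σ = (201) + (4) + (124) + (180) + (84) + (413) + (679) + (241) = 1926
Area = |Σ|/2 = 963.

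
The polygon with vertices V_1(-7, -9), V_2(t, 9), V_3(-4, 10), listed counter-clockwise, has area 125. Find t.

9

The doubled signed area Σ (x_i y_{i+1} − x_{i+1} y_i) is linear in t.
With t=0 it equals 79; the coefficient of t is 19 (from the two edges through V_2).
So 19·t + 79 = 2·125 = 250 ⇒ t = 9.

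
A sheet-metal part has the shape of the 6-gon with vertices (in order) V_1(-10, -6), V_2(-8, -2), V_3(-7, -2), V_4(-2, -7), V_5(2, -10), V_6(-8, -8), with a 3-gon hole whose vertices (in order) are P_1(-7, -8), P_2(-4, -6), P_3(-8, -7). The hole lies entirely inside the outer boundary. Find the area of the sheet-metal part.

Outer boundary:
Cross-terms: -28, 2, 45, 34, -96, -32  ⇒  Σ = -75
Area = |Σ|/2 = 37.5.
Hole:
Apply the surveyor's formula: 2A = Σ (x_i·y_{i+1} − x_{i+1}·y_i), indices taken mod 3.
Σ = (10) + (-20) + (15) = 5
Area = |Σ|/2 = 2.5.
Net area = 37.5 − 2.5 = 35.

35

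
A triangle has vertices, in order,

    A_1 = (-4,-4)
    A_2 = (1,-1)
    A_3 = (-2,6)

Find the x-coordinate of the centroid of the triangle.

Apply the shoelace formula. First the cross-terms c_i = x_i·y_{i+1} − x_{i+1}·y_i:
  8, 4, 32  ⇒  2A = 44, A = 22.
Then Σ (x_i + x_{i+1})·c_i = -220, so x̄ = -220 / (6·22) = -5/3.

-5/3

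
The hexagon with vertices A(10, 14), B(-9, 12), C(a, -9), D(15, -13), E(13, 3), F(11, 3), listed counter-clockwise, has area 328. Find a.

The doubled signed area Σ (x_i y_{i+1} − x_{i+1} y_i) is linear in a.
With a=0 it equals 806; the coefficient of a is -25 (from the two edges through C).
So -25·a + 806 = 2·328 = 656 ⇒ a = 6.

6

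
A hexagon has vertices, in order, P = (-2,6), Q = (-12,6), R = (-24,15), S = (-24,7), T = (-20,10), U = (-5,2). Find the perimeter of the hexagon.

|PQ| = √((-10)² + (0)²) = √100 = 10
|QR| = √((-12)² + (9)²) = √225 = 15
|RS| = √((0)² + (-8)²) = √64 = 8
|ST| = √((4)² + (3)²) = √25 = 5
|TU| = √((15)² + (-8)²) = √289 = 17
|UP| = √((3)² + (4)²) = √25 = 5
Perimeter = 10 + 15 + 8 + 5 + 17 + 5 = 60.

60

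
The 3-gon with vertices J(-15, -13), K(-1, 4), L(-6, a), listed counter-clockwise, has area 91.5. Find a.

The doubled signed area Σ (x_i y_{i+1} − x_{i+1} y_i) is linear in a.
With a=0 it equals 29; the coefficient of a is 14 (from the two edges through L).
So 14·a + 29 = 2·91.5 = 183 ⇒ a = 11.

11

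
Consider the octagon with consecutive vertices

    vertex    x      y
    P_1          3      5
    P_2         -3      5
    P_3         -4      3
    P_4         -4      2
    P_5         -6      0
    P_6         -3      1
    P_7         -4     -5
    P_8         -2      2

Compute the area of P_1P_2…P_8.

Apply the surveyor's formula: 2A = Σ (x_i·y_{i+1} − x_{i+1}·y_i), indices taken mod 8.
P_1→P_2: (3)(5) − (-3)(5) = 30
P_2→P_3: (-3)(3) − (-4)(5) = 11
P_3→P_4: (-4)(2) − (-4)(3) = 4
P_4→P_5: (-4)(0) − (-6)(2) = 12
P_5→P_6: (-6)(1) − (-3)(0) = -6
P_6→P_7: (-3)(-5) − (-4)(1) = 19
P_7→P_8: (-4)(2) − (-2)(-5) = -18
P_8→P_1: (-2)(5) − (3)(2) = -16
Σ = 36
Area = |Σ|/2 = 18.

18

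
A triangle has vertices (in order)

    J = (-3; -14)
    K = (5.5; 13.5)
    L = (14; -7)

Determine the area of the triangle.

Apply the surveyor's formula: 2A = Σ (x_i·y_{i+1} − x_{i+1}·y_i), indices taken mod 3.
Cross-terms: 36.5, -227.5, -217  ⇒  Σ = -408
Area = |Σ|/2 = 204.

204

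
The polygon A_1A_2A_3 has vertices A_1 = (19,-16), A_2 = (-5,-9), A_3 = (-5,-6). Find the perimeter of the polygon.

54

|A_1A_2| = √((-24)² + (7)²) = √625 = 25
|A_2A_3| = √((0)² + (3)²) = √9 = 3
|A_3A_1| = √((24)² + (-10)²) = √676 = 26
Perimeter = 25 + 3 + 26 = 54.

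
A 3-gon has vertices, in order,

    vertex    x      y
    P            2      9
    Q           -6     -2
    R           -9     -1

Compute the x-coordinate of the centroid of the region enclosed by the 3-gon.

-13/3

Apply Gauss's area formula. First the cross-terms c_i = x_i·y_{i+1} − x_{i+1}·y_i:
  50, -12, -79  ⇒  2A = -41, A = -20.5.
Then Σ (x_i + x_{i+1})·c_i = 533, so x̄ = 533 / (6·(-20.5)) = -13/3.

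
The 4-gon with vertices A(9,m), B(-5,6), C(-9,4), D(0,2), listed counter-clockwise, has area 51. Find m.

The doubled signed area Σ (x_i y_{i+1} − x_{i+1} y_i) is linear in m.
With m=0 it equals 52; the coefficient of m is 5 (from the two edges through A).
So 5·m + 52 = 2·51 = 102 ⇒ m = 10.

10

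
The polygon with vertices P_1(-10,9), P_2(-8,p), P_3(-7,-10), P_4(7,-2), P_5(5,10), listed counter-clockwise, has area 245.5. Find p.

Write out the shoelace sum; only the two edges meeting at P_2 involve p:
2·Area = [((-10)·p − (-8)·9) + ((-8)·(-10) − (-7)·p)] + 309
       = -3·p + 461 = 491
⇒ p = -10.

-10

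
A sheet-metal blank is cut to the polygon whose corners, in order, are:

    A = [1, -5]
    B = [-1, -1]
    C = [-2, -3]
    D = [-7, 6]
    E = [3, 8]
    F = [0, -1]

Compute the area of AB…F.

Apply the shoelace (surveyor's) formula: 2A = Σ (x_i·y_{i+1} − x_{i+1}·y_i), indices taken mod 6.
Cross-terms: -6, 1, -33, -74, -3, 1  ⇒  Σ = -114
Area = |Σ|/2 = 57.

57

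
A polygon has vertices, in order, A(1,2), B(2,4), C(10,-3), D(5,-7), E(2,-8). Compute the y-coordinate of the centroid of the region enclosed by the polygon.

Apply the shoelace formula. First the cross-terms c_i = x_i·y_{i+1} − x_{i+1}·y_i:
  0, -46, -55, -26, 12  ⇒  2A = -115, A = -57.5.
Then Σ (y_i + y_{i+1})·c_i = 822, so ȳ = 822 / (6·(-57.5)) = -274/115.

-274/115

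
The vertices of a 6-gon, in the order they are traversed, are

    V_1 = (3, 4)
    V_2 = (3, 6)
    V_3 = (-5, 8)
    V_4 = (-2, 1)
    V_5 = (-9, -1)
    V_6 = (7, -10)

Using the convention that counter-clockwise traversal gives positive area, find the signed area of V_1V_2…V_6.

Cross-terms: 6, 54, 11, 11, 97, 58  ⇒  Σ = 237
Signed area = Σ/2 = 118.5 (positive ⇒ counter-clockwise traversal).

118.5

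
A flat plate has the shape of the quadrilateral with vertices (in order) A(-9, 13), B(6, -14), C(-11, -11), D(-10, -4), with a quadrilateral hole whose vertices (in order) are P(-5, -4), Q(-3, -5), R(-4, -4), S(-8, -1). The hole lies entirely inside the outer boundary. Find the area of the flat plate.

Outer boundary:
Apply the shoelace (surveyor's) formula: 2A = Σ (x_i·y_{i+1} − x_{i+1}·y_i), indices taken mod 4.
A→B: (-9)(-14) − (6)(13) = 48
B→C: (6)(-11) − (-11)(-14) = -220
C→D: (-11)(-4) − (-10)(-11) = -66
D→A: (-10)(13) − (-9)(-4) = -166
Σ = -404
Area = |Σ|/2 = 202.
Hole:
Apply the shoelace formula: 2A = Σ (x_i·y_{i+1} − x_{i+1}·y_i), indices taken mod 4.
Σ = (13) + (-8) + (-28) + (27) = 4
Area = |Σ|/2 = 2.
Net area = 202 − 2 = 200.

200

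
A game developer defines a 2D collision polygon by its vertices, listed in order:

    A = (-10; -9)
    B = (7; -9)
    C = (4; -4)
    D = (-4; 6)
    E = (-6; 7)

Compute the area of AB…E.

Apply Gauss's area formula: 2A = Σ (x_i·y_{i+1} − x_{i+1}·y_i), indices taken mod 5.
Σ = (153) + (8) + (8) + (8) + (124) = 301
Area = |Σ|/2 = 150.5.

150.5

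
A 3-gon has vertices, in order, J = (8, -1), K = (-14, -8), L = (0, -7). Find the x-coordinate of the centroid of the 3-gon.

Apply the surveyor's formula. First the cross-terms c_i = x_i·y_{i+1} − x_{i+1}·y_i:
  -78, 98, 56  ⇒  2A = 76, A = 38.
Then Σ (x_i + x_{i+1})·c_i = -456, so x̄ = -456 / (6·38) = -2.

-2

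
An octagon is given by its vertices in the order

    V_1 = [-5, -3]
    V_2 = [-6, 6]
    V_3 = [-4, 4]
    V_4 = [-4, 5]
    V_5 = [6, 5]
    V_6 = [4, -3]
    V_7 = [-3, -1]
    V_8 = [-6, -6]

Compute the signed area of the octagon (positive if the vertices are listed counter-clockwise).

-76.5

Apply the surveyor's formula: 2A = Σ (x_i·y_{i+1} − x_{i+1}·y_i), indices taken mod 8.
Cross-terms: -48, 0, -4, -50, -38, -13, 12, -12  ⇒  Σ = -153
Signed area = Σ/2 = -76.5 (negative ⇒ clockwise traversal).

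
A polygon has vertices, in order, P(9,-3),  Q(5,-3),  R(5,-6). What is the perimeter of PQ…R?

12

|PQ| = √((-4)² + (0)²) = √16 = 4
|QR| = √((0)² + (-3)²) = √9 = 3
|RP| = √((4)² + (3)²) = √25 = 5
Perimeter = 4 + 3 + 5 = 12.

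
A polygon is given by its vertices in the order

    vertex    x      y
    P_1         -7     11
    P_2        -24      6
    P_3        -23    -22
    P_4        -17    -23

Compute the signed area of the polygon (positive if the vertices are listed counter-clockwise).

347.5

Apply the shoelace (surveyor's) formula: 2A = Σ (x_i·y_{i+1} − x_{i+1}·y_i), indices taken mod 4.
Σ = (222) + (666) + (155) + (-348) = 695
Signed area = Σ/2 = 347.5 (positive ⇒ counter-clockwise traversal).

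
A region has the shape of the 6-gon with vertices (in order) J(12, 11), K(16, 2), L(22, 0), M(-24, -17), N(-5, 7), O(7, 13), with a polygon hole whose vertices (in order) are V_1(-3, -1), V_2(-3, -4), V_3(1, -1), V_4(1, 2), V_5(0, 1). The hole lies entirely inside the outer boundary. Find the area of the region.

Outer boundary:
Apply the surveyor's formula: 2A = Σ (x_i·y_{i+1} − x_{i+1}·y_i), indices taken mod 6.
Σ = (-152) + (-44) + (-374) + (-253) + (-114) + (-79) = -1016
Area = |Σ|/2 = 508.
Hole:
Apply the shoelace formula: 2A = Σ (x_i·y_{i+1} − x_{i+1}·y_i), indices taken mod 5.
V_1→V_2: (-3)(-4) − (-3)(-1) = 9
V_2→V_3: (-3)(-1) − (1)(-4) = 7
V_3→V_4: (1)(2) − (1)(-1) = 3
V_4→V_5: (1)(1) − (0)(2) = 1
V_5→V_1: (0)(-1) − (-3)(1) = 3
Σ = 23
Area = |Σ|/2 = 11.5.
Net area = 508 − 11.5 = 496.5.

496.5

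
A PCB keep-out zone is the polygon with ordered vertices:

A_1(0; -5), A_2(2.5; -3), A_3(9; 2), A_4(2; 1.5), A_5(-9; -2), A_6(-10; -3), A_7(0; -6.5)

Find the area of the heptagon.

Σ = (12.5) + (32) + (9.5) + (9.5) + (7) + (65) + (0) = 135.5
Area = |Σ|/2 = 67.75.

67.75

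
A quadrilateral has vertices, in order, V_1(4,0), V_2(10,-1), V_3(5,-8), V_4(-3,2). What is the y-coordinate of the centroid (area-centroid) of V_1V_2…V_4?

Apply the shoelace formula. First the cross-terms c_i = x_i·y_{i+1} − x_{i+1}·y_i:
  -4, -75, -14, -8  ⇒  2A = -101, A = -50.5.
Then Σ (y_i + y_{i+1})·c_i = 747, so ȳ = 747 / (6·(-50.5)) = -249/101.

-249/101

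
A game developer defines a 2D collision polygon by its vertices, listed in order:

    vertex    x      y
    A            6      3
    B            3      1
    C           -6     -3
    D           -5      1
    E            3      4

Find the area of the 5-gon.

Apply the shoelace (surveyor's) formula: 2A = Σ (x_i·y_{i+1} − x_{i+1}·y_i), indices taken mod 5.
Σ = (-3) + (-3) + (-21) + (-23) + (-15) = -65
Area = |Σ|/2 = 32.5.

32.5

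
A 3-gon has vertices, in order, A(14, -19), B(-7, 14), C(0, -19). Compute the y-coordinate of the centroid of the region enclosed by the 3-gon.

-8

Apply Gauss's area formula. First the cross-terms c_i = x_i·y_{i+1} − x_{i+1}·y_i:
  63, 133, 266  ⇒  2A = 462, A = 231.
Then Σ (y_i + y_{i+1})·c_i = -11088, so ȳ = -11088 / (6·231) = -8.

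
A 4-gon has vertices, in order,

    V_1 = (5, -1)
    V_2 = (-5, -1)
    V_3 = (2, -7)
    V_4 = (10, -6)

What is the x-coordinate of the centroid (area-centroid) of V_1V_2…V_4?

59/21

Apply Gauss's area formula. First the cross-terms c_i = x_i·y_{i+1} − x_{i+1}·y_i:
  -10, 37, 58, 20  ⇒  2A = 105, A = 52.5.
Then Σ (x_i + x_{i+1})·c_i = 885, so x̄ = 885 / (6·52.5) = 59/21.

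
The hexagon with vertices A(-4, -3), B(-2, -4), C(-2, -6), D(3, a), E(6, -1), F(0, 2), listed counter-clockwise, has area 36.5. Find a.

-3

The doubled signed area Σ (x_i y_{i+1} − x_{i+1} y_i) is linear in a.
With a=0 it equals 49; the coefficient of a is -8 (from the two edges through D).
So -8·a + 49 = 2·36.5 = 73 ⇒ a = -3.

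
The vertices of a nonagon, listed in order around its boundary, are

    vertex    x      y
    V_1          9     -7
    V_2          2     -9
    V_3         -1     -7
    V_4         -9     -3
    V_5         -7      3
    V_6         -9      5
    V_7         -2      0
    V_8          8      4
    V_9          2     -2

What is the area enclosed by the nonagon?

112

Σ = (-67) + (-23) + (-60) + (-48) + (-8) + (10) + (-8) + (-24) + (4) = -224
Area = |Σ|/2 = 112.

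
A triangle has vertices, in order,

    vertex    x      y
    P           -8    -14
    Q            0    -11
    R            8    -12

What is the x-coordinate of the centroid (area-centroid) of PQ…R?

0

Apply Gauss's area formula. First the cross-terms c_i = x_i·y_{i+1} − x_{i+1}·y_i:
  88, 88, -208  ⇒  2A = -32, A = -16.
Then Σ (x_i + x_{i+1})·c_i = 0, so x̄ = 0 / (6·(-16)) = 0.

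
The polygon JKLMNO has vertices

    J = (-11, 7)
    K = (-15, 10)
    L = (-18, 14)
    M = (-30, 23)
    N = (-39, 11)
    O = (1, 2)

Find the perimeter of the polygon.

|JK| = √((-4)² + (3)²) = √25 = 5
|KL| = √((-3)² + (4)²) = √25 = 5
|LM| = √((-12)² + (9)²) = √225 = 15
|MN| = √((-9)² + (-12)²) = √225 = 15
|NO| = √((40)² + (-9)²) = √1681 = 41
|OJ| = √((-12)² + (5)²) = √169 = 13
Perimeter = 5 + 5 + 15 + 15 + 41 + 13 = 94.

94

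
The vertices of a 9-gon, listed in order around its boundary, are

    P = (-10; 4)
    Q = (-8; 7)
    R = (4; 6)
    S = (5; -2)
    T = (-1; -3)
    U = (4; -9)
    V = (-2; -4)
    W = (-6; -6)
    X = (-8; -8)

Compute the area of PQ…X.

153

Σ = (-38) + (-76) + (-38) + (-17) + (21) + (-34) + (-12) + (0) + (-112) = -306
Area = |Σ|/2 = 153.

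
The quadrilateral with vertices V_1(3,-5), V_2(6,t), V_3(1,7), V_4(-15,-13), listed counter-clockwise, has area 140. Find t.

1

The doubled signed area Σ (x_i y_{i+1} − x_{i+1} y_i) is linear in t.
With t=0 it equals 278; the coefficient of t is 2 (from the two edges through V_2).
So 2·t + 278 = 2·140 = 280 ⇒ t = 1.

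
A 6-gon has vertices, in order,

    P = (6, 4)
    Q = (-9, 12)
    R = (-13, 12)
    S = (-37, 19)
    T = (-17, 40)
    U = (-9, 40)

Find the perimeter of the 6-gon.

|PQ| = √((-15)² + (8)²) = √289 = 17
|QR| = √((-4)² + (0)²) = √16 = 4
|RS| = √((-24)² + (7)²) = √625 = 25
|ST| = √((20)² + (21)²) = √841 = 29
|TU| = √((8)² + (0)²) = √64 = 8
|UP| = √((15)² + (-36)²) = √1521 = 39
Perimeter = 17 + 4 + 25 + 29 + 8 + 39 = 122.

122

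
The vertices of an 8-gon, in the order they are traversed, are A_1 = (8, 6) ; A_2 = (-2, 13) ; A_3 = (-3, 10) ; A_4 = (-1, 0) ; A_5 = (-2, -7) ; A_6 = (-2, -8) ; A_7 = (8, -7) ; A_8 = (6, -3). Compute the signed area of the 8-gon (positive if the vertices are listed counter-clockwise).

155

Σ = (116) + (19) + (10) + (7) + (2) + (78) + (18) + (60) = 310
Signed area = Σ/2 = 155 (positive ⇒ counter-clockwise traversal).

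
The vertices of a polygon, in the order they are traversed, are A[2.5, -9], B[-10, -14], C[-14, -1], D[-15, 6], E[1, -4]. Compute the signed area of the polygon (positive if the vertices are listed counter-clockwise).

-177.5

Cross-terms: -125, -186, -99, 54, 1  ⇒  Σ = -355
Signed area = Σ/2 = -177.5 (negative ⇒ clockwise traversal).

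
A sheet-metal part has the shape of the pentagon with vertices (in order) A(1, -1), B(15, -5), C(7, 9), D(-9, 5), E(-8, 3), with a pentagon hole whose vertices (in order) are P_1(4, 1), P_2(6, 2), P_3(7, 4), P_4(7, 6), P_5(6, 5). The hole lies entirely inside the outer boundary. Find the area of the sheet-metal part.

151.5

Outer boundary:
Σ = (10) + (170) + (116) + (13) + (5) = 314
Area = |Σ|/2 = 157.
Hole:
Apply the shoelace (surveyor's) formula: 2A = Σ (x_i·y_{i+1} − x_{i+1}·y_i), indices taken mod 5.
Σ = (2) + (10) + (14) + (-1) + (-14) = 11
Area = |Σ|/2 = 5.5.
Net area = 157 − 5.5 = 151.5.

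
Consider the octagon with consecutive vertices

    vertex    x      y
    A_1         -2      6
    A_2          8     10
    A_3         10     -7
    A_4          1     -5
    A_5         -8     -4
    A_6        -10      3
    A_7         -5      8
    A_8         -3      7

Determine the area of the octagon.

A_1→A_2: (-2)(10) − (8)(6) = -68
A_2→A_3: (8)(-7) − (10)(10) = -156
A_3→A_4: (10)(-5) − (1)(-7) = -43
A_4→A_5: (1)(-4) − (-8)(-5) = -44
A_5→A_6: (-8)(3) − (-10)(-4) = -64
A_6→A_7: (-10)(8) − (-5)(3) = -65
A_7→A_8: (-5)(7) − (-3)(8) = -11
A_8→A_1: (-3)(6) − (-2)(7) = -4
Σ = -455
Area = |Σ|/2 = 227.5.

227.5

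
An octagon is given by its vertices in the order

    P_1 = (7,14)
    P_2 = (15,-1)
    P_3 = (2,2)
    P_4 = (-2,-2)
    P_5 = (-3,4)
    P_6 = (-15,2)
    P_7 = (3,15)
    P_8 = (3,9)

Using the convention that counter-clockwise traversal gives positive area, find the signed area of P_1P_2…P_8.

-207.5

Apply Gauss's area formula: 2A = Σ (x_i·y_{i+1} − x_{i+1}·y_i), indices taken mod 8.
Σ = (-217) + (32) + (0) + (-14) + (54) + (-231) + (-18) + (-21) = -415
Signed area = Σ/2 = -207.5 (negative ⇒ clockwise traversal).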